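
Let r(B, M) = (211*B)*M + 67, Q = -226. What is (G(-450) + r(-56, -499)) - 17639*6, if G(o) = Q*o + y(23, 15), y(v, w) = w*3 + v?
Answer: 5892185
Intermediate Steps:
y(v, w) = v + 3*w (y(v, w) = 3*w + v = v + 3*w)
G(o) = 68 - 226*o (G(o) = -226*o + (23 + 3*15) = -226*o + (23 + 45) = -226*o + 68 = 68 - 226*o)
r(B, M) = 67 + 211*B*M (r(B, M) = 211*B*M + 67 = 67 + 211*B*M)
(G(-450) + r(-56, -499)) - 17639*6 = ((68 - 226*(-450)) + (67 + 211*(-56)*(-499))) - 17639*6 = ((68 + 101700) + (67 + 5896184)) - 105834 = (101768 + 5896251) - 105834 = 5998019 - 105834 = 5892185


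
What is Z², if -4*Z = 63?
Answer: 3969/16 ≈ 248.06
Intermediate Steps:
Z = -63/4 (Z = -¼*63 = -63/4 ≈ -15.750)
Z² = (-63/4)² = 3969/16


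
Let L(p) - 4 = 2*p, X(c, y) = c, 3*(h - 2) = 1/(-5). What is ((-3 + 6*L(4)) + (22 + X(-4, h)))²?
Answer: 7569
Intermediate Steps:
h = 29/15 (h = 2 + (⅓)/(-5) = 2 + (⅓)*(-⅕) = 2 - 1/15 = 29/15 ≈ 1.9333)
L(p) = 4 + 2*p
((-3 + 6*L(4)) + (22 + X(-4, h)))² = ((-3 + 6*(4 + 2*4)) + (22 - 4))² = ((-3 + 6*(4 + 8)) + 18)² = ((-3 + 6*12) + 18)² = ((-3 + 72) + 18)² = (69 + 18)² = 87² = 7569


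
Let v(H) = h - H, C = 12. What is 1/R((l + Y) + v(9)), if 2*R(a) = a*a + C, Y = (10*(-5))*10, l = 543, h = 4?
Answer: 1/728 ≈ 0.0013736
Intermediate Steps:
Y = -500 (Y = -50*10 = -500)
v(H) = 4 - H
R(a) = 6 + a²/2 (R(a) = (a*a + 12)/2 = (a² + 12)/2 = (12 + a²)/2 = 6 + a²/2)
1/R((l + Y) + v(9)) = 1/(6 + ((543 - 500) + (4 - 1*9))²/2) = 1/(6 + (43 + (4 - 9))²/2) = 1/(6 + (43 - 5)²/2) = 1/(6 + (½)*38²) = 1/(6 + (½)*1444) = 1/(6 + 722) = 1/728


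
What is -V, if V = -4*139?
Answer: 556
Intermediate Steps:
V = -556
-V = -1*(-556) = 556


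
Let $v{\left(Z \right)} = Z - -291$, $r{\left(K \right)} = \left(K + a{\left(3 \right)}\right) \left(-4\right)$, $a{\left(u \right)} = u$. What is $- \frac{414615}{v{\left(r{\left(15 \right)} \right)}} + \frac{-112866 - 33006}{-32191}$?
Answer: $- \frac{4438308499}{2349943} \approx -1888.7$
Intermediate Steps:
$r{\left(K \right)} = -12 - 4 K$ ($r{\left(K \right)} = \left(K + 3\right) \left(-4\right) = \left(3 + K\right) \left(-4\right) = -12 - 4 K$)
$v{\left(Z \right)} = 291 + Z$ ($v{\left(Z \right)} = Z + 291 = 291 + Z$)
$- \frac{414615}{v{\left(r{\left(15 \right)} \right)}} + \frac{-112866 - 33006}{-32191} = - \frac{414615}{291 - 72} + \frac{-112866 - 33006}{-32191} = - \frac{414615}{291 - 72} + \left(-112866 - 33006\right) \left(- \frac{1}{32191}\right) = - \frac{414615}{291 - 72} - - \frac{145872}{32191} = - \frac{414615}{219} + \frac{145872}{32191} = \left(-414615\right) \frac{1}{219} + \frac{145872}{32191} = - \frac{138205}{73} + \frac{145872}{32191} = - \frac{4438308499}{2349943}$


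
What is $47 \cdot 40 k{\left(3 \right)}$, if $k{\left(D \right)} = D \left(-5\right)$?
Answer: $-28200$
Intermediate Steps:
$k{\left(D \right)} = - 5 D$
$47 \cdot 40 k{\left(3 \right)} = 47 \cdot 40 \left(\left(-5\right) 3\right) = 1880 \left(-15\right) = -28200$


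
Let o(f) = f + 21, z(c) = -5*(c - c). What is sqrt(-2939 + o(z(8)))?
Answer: I*sqrt(2918) ≈ 54.018*I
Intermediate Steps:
z(c) = 0 (z(c) = -5*0 = 0)
o(f) = 21 + f
sqrt(-2939 + o(z(8))) = sqrt(-2939 + (21 + 0)) = sqrt(-2939 + 21) = sqrt(-2918) = I*sqrt(2918)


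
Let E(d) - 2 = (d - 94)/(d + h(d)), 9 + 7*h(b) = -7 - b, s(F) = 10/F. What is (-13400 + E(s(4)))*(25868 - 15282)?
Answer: -135050895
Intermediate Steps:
h(b) = -16/7 - b/7 (h(b) = -9/7 + (-7 - b)/7 = -9/7 + (-1 - b/7) = -16/7 - b/7)
E(d) = 2 + (-94 + d)/(-16/7 + 6*d/7) (E(d) = 2 + (d - 94)/(d + (-16/7 - d/7)) = 2 + (-94 + d)/(-16/7 + 6*d/7))
(-13400 + E(s(4)))*(25868 - 15282) = (-13400 + (-690 + 19*(10/4))/(2*(-8 + 3*(10/4))))*(25868 - 15282) = (-13400 + (-690 + 19*(10*(1/4)))/(2*(-8 + 3*(10*(1/4)))))*10586 = (-13400 + (-690 + 19*(5/2))/(2*(-8 + 3*(5/2))))*10586 = (-13400 + (-690 + 95/2)/(2*(-8 + 15/2)))*10586 = (-13400 + (1/2)*(-1285/2)/(-1/2))*10586 = (-13400 + (1/2)*(-2)*(-1285/2))*10586 = (-13400 + 1285/2)*10586 = -25515/2*10586 = -135050895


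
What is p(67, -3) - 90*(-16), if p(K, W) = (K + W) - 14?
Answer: 1490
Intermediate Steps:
p(K, W) = -14 + K + W
p(67, -3) - 90*(-16) = (-14 + 67 - 3) - 90*(-16) = 50 + 1440 = 1490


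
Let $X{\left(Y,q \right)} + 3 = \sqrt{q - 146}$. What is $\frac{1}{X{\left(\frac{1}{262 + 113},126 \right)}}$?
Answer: $- \frac{3}{29} - \frac{2 i \sqrt{5}}{29} \approx -0.10345 - 0.15421 i$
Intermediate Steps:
$X{\left(Y,q \right)} = -3 + \sqrt{-146 + q}$ ($X{\left(Y,q \right)} = -3 + \sqrt{q - 146} = -3 + \sqrt{-146 + q}$)
$\frac{1}{X{\left(\frac{1}{262 + 113},126 \right)}} = \frac{1}{-3 + \sqrt{-146 + 126}} = \frac{1}{-3 + \sqrt{-20}} = \frac{1}{-3 + 2 i \sqrt{5}}$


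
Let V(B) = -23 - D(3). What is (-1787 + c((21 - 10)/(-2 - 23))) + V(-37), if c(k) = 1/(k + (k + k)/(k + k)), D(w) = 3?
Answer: -25357/14 ≈ -1811.2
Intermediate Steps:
c(k) = 1/(1 + k) (c(k) = 1/(k + (2*k)/((2*k))) = 1/(k + (2*k)*(1/(2*k))) = 1/(k + 1) = 1/(1 + k))
V(B) = -26 (V(B) = -23 - 1*3 = -23 - 3 = -26)
(-1787 + c((21 - 10)/(-2 - 23))) + V(-37) = (-1787 + 1/(1 + (21 - 10)/(-2 - 23))) - 26 = (-1787 + 1/(1 + 11/(-25))) - 26 = (-1787 + 1/(1 + 11*(-1/25))) - 26 = (-1787 + 1/(1 - 11/25)) - 26 = (-1787 + 1/(14/25)) - 26 = (-1787 + 25/14) - 26 = -24993/14 - 26 = -25357/14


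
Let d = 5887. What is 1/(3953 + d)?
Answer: 1/9840 ≈ 0.00010163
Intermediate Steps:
1/(3953 + d) = 1/(3953 + 5887) = 1/9840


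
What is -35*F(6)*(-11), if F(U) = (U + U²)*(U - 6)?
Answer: 0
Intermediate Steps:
F(U) = (-6 + U)*(U + U²) (F(U) = (U + U²)*(-6 + U) = (-6 + U)*(U + U²))
-35*F(6)*(-11) = -210*(-6 + 6² - 5*6)*(-11) = -210*(-6 + 36 - 30)*(-11) = -210*0*(-11) = -35*0*(-11) = 0*(-11) = 0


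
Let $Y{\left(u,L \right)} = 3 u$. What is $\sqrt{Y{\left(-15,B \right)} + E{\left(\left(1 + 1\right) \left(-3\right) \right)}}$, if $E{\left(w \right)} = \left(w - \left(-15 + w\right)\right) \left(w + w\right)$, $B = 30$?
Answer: $15 i \approx 15.0 i$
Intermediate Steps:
$E{\left(w \right)} = 30 w$ ($E{\left(w \right)} = 15 \cdot 2 w = 30 w$)
$\sqrt{Y{\left(-15,B \right)} + E{\left(\left(1 + 1\right) \left(-3\right) \right)}} = \sqrt{3 \left(-15\right) + 30 \left(1 + 1\right) \left(-3\right)} = \sqrt{-45 + 30 \cdot 2 \left(-3\right)} = \sqrt{-45 + 30 \left(-6\right)} = \sqrt{-45 - 180} = \sqrt{-225} = 15 i$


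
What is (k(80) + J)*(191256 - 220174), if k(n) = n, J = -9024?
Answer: 258642592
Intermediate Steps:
(k(80) + J)*(191256 - 220174) = (80 - 9024)*(191256 - 220174) = -8944*(-28918) = 258642592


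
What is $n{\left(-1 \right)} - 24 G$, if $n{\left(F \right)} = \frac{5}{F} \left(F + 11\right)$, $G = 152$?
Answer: $-3698$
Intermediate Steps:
$n{\left(F \right)} = \frac{5 \left(11 + F\right)}{F}$ ($n{\left(F \right)} = \frac{5}{F} \left(11 + F\right) = \frac{5 \left(11 + F\right)}{F}$)
$n{\left(-1 \right)} - 24 G = \left(5 + \frac{55}{-1}\right) - 3648 = \left(5 + 55 \left(-1\right)\right) - 3648 = \left(5 - 55\right) - 3648 = -50 - 3648 = -3698$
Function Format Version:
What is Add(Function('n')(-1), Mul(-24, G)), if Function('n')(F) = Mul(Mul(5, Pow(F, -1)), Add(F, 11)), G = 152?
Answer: -3698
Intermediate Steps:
Function('n')(F) = Mul(5, Pow(F, -1), Add(11, F)) (Function('n')(F) = Mul(Mul(5, Pow(F, -1)), Add(11, F)) = Mul(5, Pow(F, -1), Add(11, F)))
Add(Function('n')(-1), Mul(-24, G)) = Add(Add(5, Mul(55, Pow(-1, -1))), Mul(-24, 152)) = Add(Add(5, Mul(55, -1)), -3648) = Add(Add(5, -55), -3648) = Add(-50, -3648) = -3698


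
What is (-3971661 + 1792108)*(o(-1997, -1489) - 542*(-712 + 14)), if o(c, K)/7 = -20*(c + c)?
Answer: -2043278628228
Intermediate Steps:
o(c, K) = -280*c (o(c, K) = 7*(-20*(c + c)) = 7*(-40*c) = -280*c)
(-3971661 + 1792108)*(o(-1997, -1489) - 542*(-712 + 14)) = (-3971661 + 1792108)*(-280*(-1997) - 542*(-712 + 14)) = -2179553*(559160 - 542*(-698)) = -2179553*(559160 + 378316) = -2179553*937476 = -2043278628228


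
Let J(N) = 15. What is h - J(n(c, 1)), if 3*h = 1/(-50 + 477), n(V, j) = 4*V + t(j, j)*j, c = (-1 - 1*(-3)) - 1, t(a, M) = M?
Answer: -19214/1281 ≈ -14.999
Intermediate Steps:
c = 1 (c = (-1 + 3) - 1 = 2 - 1 = 1)
n(V, j) = j² + 4*V (n(V, j) = 4*V + j*j = 4*V + j² = j² + 4*V)
h = 1/1281 (h = 1/(3*(-50 + 477)) = (⅓)/427 = (⅓)*(1/427) = 1/1281 ≈ 0.00078064)
h - J(n(c, 1)) = 1/1281 - 1*15 = 1/1281 - 15 = -19214/1281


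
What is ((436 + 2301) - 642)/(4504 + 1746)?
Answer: 419/1250 ≈ 0.33520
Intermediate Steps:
((436 + 2301) - 642)/(4504 + 1746) = (2737 - 642)/6250 = 2095*(1/6250) = 419/1250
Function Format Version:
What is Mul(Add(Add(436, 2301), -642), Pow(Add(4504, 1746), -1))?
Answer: Rational(419, 1250) ≈ 0.33520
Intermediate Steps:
Mul(Add(Add(436, 2301), -642), Pow(Add(4504, 1746), -1)) = Mul(Add(2737, -642), Pow(6250, -1)) = Mul(2095, Rational(1, 6250)) = Rational(419, 1250)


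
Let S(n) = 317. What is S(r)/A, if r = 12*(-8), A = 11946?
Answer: 317/11946 ≈ 0.026536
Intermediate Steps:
r = -96
S(r)/A = 317/11946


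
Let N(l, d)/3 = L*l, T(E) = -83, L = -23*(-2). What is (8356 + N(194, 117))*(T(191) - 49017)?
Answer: -1724784800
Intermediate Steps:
L = 46
N(l, d) = 138*l (N(l, d) = 3*(46*l) = 138*l)
(8356 + N(194, 117))*(T(191) - 49017) = (8356 + 138*194)*(-83 - 49017) = (8356 + 26772)*(-49100) = 35128*(-49100) = -1724784800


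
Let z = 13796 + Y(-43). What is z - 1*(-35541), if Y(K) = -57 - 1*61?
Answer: 49219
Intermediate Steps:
Y(K) = -118 (Y(K) = -57 - 61 = -118)
z = 13678 (z = 13796 - 118 = 13678)
z - 1*(-35541) = 13678 - 1*(-35541) = 13678 + 35541 = 49219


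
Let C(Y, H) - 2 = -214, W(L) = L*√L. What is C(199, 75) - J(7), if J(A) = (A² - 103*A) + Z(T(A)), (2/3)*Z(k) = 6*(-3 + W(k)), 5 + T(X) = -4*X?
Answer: 487 + 297*I*√33 ≈ 487.0 + 1706.1*I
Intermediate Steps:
W(L) = L^(3/2)
T(X) = -5 - 4*X
Z(k) = -27 + 9*k^(3/2) (Z(k) = 3*(6*(-3 + k^(3/2)))/2 = 3*(-18 + 6*k^(3/2))/2 = -27 + 9*k^(3/2))
C(Y, H) = -212 (C(Y, H) = 2 - 214 = -212)
J(A) = -27 + A² - 103*A + 9*(-5 - 4*A)^(3/2) (J(A) = (A² - 103*A) + (-27 + 9*(-5 - 4*A)^(3/2)) = -27 + A² - 103*A + 9*(-5 - 4*A)^(3/2))
C(199, 75) - J(7) = -212 - (-27 + 7² - 103*7 + 9*(-5 - 4*7)^(3/2)) = -212 - (-27 + 49 - 721 + 9*(-5 - 28)^(3/2)) = -212 - (-27 + 49 - 721 + 9*(-33)^(3/2)) = -212 - (-27 + 49 - 721 + 9*(-33*I*√33)) = -212 - (-27 + 49 - 721 - 297*I*√33) = -212 - (-699 - 297*I*√33) = -212 + (699 + 297*I*√33) = 487 + 297*I*√33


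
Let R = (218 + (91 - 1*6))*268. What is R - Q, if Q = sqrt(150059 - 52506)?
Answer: 81204 - sqrt(97553) ≈ 80892.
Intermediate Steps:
Q = sqrt(97553) ≈ 312.33
R = 81204 (R = (218 + (91 - 6))*268 = (218 + 85)*268 = 303*268 = 81204)
R - Q = 81204 - sqrt(97553)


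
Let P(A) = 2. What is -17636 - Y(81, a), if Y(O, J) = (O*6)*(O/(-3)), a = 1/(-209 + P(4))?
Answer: -4514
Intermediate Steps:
a = -1/207 (a = 1/(-209 + 2) = 1/(-207) = -1/207 ≈ -0.0048309)
Y(O, J) = -2*O² (Y(O, J) = (6*O)*(O*(-⅓)) = (6*O)*(-O/3) = -2*O²)
-17636 - Y(81, a) = -17636 - (-2)*81² = -17636 - (-2)*6561 = -17636 - 1*(-13122) = -17636 + 13122 = -4514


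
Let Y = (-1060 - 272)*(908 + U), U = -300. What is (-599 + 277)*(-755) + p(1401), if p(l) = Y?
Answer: -566746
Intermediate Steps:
Y = -809856 (Y = (-1060 - 272)*(908 - 300) = -1332*608 = -809856)
p(l) = -809856
(-599 + 277)*(-755) + p(1401) = (-599 + 277)*(-755) - 809856 = -322*(-755) - 809856 = 243110 - 809856 = -566746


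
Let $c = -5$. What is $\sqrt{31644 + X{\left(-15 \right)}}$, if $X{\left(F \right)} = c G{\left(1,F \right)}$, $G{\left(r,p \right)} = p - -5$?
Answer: $\sqrt{31694} \approx 178.03$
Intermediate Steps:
$G{\left(r,p \right)} = 5 + p$ ($G{\left(r,p \right)} = p + 5 = 5 + p$)
$X{\left(F \right)} = -25 - 5 F$ ($X{\left(F \right)} = - 5 \left(5 + F\right) = -25 - 5 F$)
$\sqrt{31644 + X{\left(-15 \right)}} = \sqrt{31644 - -50} = \sqrt{31644 + \left(-25 + 75\right)} = \sqrt{31644 + 50} = \sqrt{31694}$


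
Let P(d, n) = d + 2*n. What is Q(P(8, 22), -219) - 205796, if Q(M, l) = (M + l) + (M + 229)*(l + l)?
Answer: -329041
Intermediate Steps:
Q(M, l) = M + l + 2*l*(229 + M) (Q(M, l) = (M + l) + (229 + M)*(2*l) = (M + l) + 2*l*(229 + M) = M + l + 2*l*(229 + M))
Q(P(8, 22), -219) - 205796 = ((8 + 2*22) + 459*(-219) + 2*(8 + 2*22)*(-219)) - 205796 = ((8 + 44) - 100521 + 2*(8 + 44)*(-219)) - 205796 = (52 - 100521 + 2*52*(-219)) - 205796 = (52 - 100521 - 22776) - 205796 = -123245 - 205796 = -329041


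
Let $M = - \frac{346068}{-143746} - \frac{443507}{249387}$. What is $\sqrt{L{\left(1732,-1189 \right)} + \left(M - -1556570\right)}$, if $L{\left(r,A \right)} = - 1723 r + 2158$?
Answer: $\frac{i \sqrt{457982237676110829314431611}}{17924191851} \approx 1193.9 i$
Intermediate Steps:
$M = \frac{11276251547}{17924191851}$ ($M = \left(-346068\right) \left(- \frac{1}{143746}\right) - \frac{443507}{249387} = \frac{173034}{71873} - \frac{443507}{249387} = \frac{11276251547}{17924191851} \approx 0.62911$)
$L{\left(r,A \right)} = 2158 - 1723 r$
$\sqrt{L{\left(1732,-1189 \right)} + \left(M - -1556570\right)} = \sqrt{\left(2158 - 2984236\right) + \left(\frac{11276251547}{17924191851} - -1556570\right)} = \sqrt{\left(2158 - 2984236\right) + \left(\frac{11276251547}{17924191851} + 1556570\right)} = \sqrt{-2982078 + \frac{27900270585762617}{17924191851}} = \sqrt{- \frac{25551067600883761}{17924191851}} = \frac{i \sqrt{457982237676110829314431611}}{17924191851}$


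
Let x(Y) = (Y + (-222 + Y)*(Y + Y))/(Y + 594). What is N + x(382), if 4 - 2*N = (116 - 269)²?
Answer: -5649509/488 ≈ -11577.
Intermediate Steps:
N = -23405/2 (N = 2 - (116 - 269)²/2 = 2 - ½*(-153)² = 2 - ½*23409 = 2 - 23409/2 = -23405/2 ≈ -11703.)
x(Y) = (Y + 2*Y*(-222 + Y))/(594 + Y) (x(Y) = (Y + (-222 + Y)*(2*Y))/(594 + Y) = (Y + 2*Y*(-222 + Y))/(594 + Y))
N + x(382) = -23405/2 + 382*(-443 + 2*382)/(594 + 382) = -23405/2 + 382*(-443 + 764)/976 = -23405/2 + 382*(1/976)*321 = -23405/2 + 61311/488 = -5649509/488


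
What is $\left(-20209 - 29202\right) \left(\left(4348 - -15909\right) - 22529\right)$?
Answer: $112261792$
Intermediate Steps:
$\left(-20209 - 29202\right) \left(\left(4348 - -15909\right) - 22529\right) = - 49411 \left(\left(4348 + 15909\right) - 22529\right) = - 49411 \left(20257 - 22529\right) = \left(-49411\right) \left(-2272\right) = 112261792$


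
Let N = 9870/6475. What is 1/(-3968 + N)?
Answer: -185/733798 ≈ -0.00025211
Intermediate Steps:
N = 282/185 (N = 9870*(1/6475) = 282/185 ≈ 1.5243)
1/(-3968 + N) = 1/(-3968 + 282/185) = 1/(-733798/185) = -185/733798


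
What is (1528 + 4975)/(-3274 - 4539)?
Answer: -6503/7813 ≈ -0.83233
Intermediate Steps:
(1528 + 4975)/(-3274 - 4539) = 6503/(-7813) = 6503*(-1/7813) = -6503/7813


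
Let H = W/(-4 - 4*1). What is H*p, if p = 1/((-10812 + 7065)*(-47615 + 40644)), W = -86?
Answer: 43/104481348 ≈ 4.1156e-7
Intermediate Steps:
p = 1/26120337 (p = 1/(-3747*(-6971)) = 1/26120337 ≈ 3.8284e-8)
H = 43/4 (H = -86/(-4 - 4*1) = -86/(-4 - 4) = -86/(-8) = -86*(-1/8) = 43/4 ≈ 10.750)
H*p = (43/4)*(1/26120337) = 43/104481348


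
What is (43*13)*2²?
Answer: 2236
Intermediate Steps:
(43*13)*2² = 559*4 = 2236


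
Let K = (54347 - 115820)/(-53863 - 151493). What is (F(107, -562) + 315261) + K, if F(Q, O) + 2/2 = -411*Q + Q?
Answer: 18577208771/68452 ≈ 2.7139e+5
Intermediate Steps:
F(Q, O) = -1 - 410*Q (F(Q, O) = -1 + (-411*Q + Q) = -1 - 410*Q)
K = 20491/68452 (K = -61473/(-205356) = -61473*(-1/205356) = 20491/68452 ≈ 0.29935)
(F(107, -562) + 315261) + K = ((-1 - 410*107) + 315261) + 20491/68452 = ((-1 - 43870) + 315261) + 20491/68452 = (-43871 + 315261) + 20491/68452 = 271390 + 20491/68452 = 18577208771/68452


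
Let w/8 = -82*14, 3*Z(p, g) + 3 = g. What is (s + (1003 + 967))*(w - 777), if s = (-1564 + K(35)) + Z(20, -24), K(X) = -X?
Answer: -3605882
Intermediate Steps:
Z(p, g) = -1 + g/3
w = -9184 (w = 8*(-82*14) = 8*(-1148) = -9184)
s = -1608 (s = (-1564 - 1*35) + (-1 + (⅓)*(-24)) = (-1564 - 35) + (-1 - 8) = -1599 - 9 = -1608)
(s + (1003 + 967))*(w - 777) = (-1608 + (1003 + 967))*(-9184 - 777) = (-1608 + 1970)*(-9961) = 362*(-9961) = -3605882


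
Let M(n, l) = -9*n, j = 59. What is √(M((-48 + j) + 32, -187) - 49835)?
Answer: I*√50222 ≈ 224.1*I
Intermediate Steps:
√(M((-48 + j) + 32, -187) - 49835) = √(-9*((-48 + 59) + 32) - 49835) = √(-9*(11 + 32) - 49835) = √(-9*43 - 49835) = √(-387 - 49835) = √(-50222) = I*√50222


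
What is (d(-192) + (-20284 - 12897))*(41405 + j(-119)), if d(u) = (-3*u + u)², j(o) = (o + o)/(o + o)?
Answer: 4731670650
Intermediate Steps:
j(o) = 1 (j(o) = (2*o)/((2*o)) = (2*o)*(1/(2*o)) = 1)
d(u) = 4*u² (d(u) = (-2*u)² = 4*u²)
(d(-192) + (-20284 - 12897))*(41405 + j(-119)) = (4*(-192)² + (-20284 - 12897))*(41405 + 1) = (4*36864 - 33181)*41406 = (147456 - 33181)*41406 = 114275*41406 = 4731670650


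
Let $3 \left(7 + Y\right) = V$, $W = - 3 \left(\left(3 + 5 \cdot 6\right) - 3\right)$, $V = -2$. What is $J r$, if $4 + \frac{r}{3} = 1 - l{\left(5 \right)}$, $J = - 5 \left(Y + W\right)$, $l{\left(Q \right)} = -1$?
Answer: $-2930$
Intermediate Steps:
$W = -90$ ($W = - 3 \left(\left(3 + 30\right) - 3\right) = - 3 \left(33 - 3\right) = \left(-3\right) 30 = -90$)
$Y = - \frac{23}{3}$ ($Y = -7 + \frac{1}{3} \left(-2\right) = -7 - \frac{2}{3} = - \frac{23}{3} \approx -7.6667$)
$J = \frac{1465}{3}$ ($J = - 5 \left(- \frac{23}{3} - 90\right) = \left(-5\right) \left(- \frac{293}{3}\right) = \frac{1465}{3} \approx 488.33$)
$r = -6$ ($r = -12 + 3 \left(1 - -1\right) = -12 + 3 \left(1 + 1\right) = -12 + 3 \cdot 2 = -12 + 6 = -6$)
$J r = \frac{1465}{3} \left(-6\right) = -2930$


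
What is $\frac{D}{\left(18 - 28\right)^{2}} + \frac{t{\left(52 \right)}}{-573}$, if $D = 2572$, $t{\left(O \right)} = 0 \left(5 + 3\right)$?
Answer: $\frac{643}{25} \approx 25.72$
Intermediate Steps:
$t{\left(O \right)} = 0$ ($t{\left(O \right)} = 0 \cdot 8 = 0$)
$\frac{D}{\left(18 - 28\right)^{2}} + \frac{t{\left(52 \right)}}{-573} = \frac{2572}{\left(18 - 28\right)^{2}} + \frac{0}{-573} = \frac{2572}{\left(-10\right)^{2}} + 0 \left(- \frac{1}{573}\right) = \frac{2572}{100} + 0 = 2572 \cdot \frac{1}{100} + 0 = \frac{643}{25} + 0 = \frac{643}{25}$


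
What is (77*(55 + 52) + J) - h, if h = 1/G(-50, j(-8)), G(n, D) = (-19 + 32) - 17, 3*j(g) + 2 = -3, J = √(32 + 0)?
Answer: 32957/4 + 4*√2 ≈ 8244.9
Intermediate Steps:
J = 4*√2 (J = √32 = 4*√2 ≈ 5.6569)
j(g) = -5/3 (j(g) = -⅔ + (⅓)*(-3) = -⅔ - 1 = -5/3)
G(n, D) = -4 (G(n, D) = 13 - 17 = -4)
h = -¼ (h = 1/(-4) = -¼ ≈ -0.25000)
(77*(55 + 52) + J) - h = (77*(55 + 52) + 4*√2) - 1*(-¼) = (77*107 + 4*√2) + ¼ = (8239 + 4*√2) + ¼ = 32957/4 + 4*√2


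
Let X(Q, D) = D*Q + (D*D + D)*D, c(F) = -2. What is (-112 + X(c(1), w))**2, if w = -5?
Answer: 40804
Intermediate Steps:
X(Q, D) = D*Q + D*(D + D**2) (X(Q, D) = D*Q + (D**2 + D)*D = D*Q + (D + D**2)*D = D*Q + D*(D + D**2))
(-112 + X(c(1), w))**2 = (-112 - 5*(-5 - 2 + (-5)**2))**2 = (-112 - 5*(-5 - 2 + 25))**2 = (-112 - 5*18)**2 = (-112 - 90)**2 = (-202)**2 = 40804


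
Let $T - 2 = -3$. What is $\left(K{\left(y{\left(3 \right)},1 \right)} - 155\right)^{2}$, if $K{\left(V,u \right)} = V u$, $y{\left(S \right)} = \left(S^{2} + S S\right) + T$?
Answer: $19044$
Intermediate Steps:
$T = -1$ ($T = 2 - 3 = -1$)
$y{\left(S \right)} = -1 + 2 S^{2}$ ($y{\left(S \right)} = \left(S^{2} + S S\right) - 1 = \left(S^{2} + S^{2}\right) - 1 = 2 S^{2} - 1 = -1 + 2 S^{2}$)
$\left(K{\left(y{\left(3 \right)},1 \right)} - 155\right)^{2} = \left(\left(-1 + 2 \cdot 3^{2}\right) 1 - 155\right)^{2} = \left(\left(-1 + 2 \cdot 9\right) 1 - 155\right)^{2} = \left(\left(-1 + 18\right) 1 - 155\right)^{2} = \left(17 \cdot 1 - 155\right)^{2} = \left(17 - 155\right)^{2} = \left(-138\right)^{2} = 19044$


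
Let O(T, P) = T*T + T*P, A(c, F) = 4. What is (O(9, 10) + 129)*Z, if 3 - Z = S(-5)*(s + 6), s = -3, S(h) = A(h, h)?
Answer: -2700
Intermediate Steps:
S(h) = 4
O(T, P) = T**2 + P*T
Z = -9 (Z = 3 - 4*(-3 + 6) = 3 - 4*3 = 3 - 1*12 = 3 - 12 = -9)
(O(9, 10) + 129)*Z = (9*(10 + 9) + 129)*(-9) = (9*19 + 129)*(-9) = (171 + 129)*(-9) = 300*(-9) = -2700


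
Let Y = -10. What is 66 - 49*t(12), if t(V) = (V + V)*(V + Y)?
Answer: -2286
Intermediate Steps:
t(V) = 2*V*(-10 + V) (t(V) = (V + V)*(V - 10) = (2*V)*(-10 + V) = 2*V*(-10 + V))
66 - 49*t(12) = 66 - 98*12*(-10 + 12) = 66 - 98*12*2 = 66 - 49*48 = 66 - 2352 = -2286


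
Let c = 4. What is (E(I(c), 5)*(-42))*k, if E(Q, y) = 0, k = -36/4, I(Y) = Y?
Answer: 0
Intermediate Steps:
k = -9 (k = -36*1/4 = -9)
(E(I(c), 5)*(-42))*k = (0*(-42))*(-9) = 0*(-9) = 0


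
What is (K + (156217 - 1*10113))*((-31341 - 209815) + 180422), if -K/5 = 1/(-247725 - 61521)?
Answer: -1372044150145163/154623 ≈ -8.8735e+9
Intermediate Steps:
K = 5/309246 (K = -5/(-247725 - 61521) = -5/(-309246) = -5*(-1/309246) = 5/309246 ≈ 1.6168e-5)
(K + (156217 - 1*10113))*((-31341 - 209815) + 180422) = (5/309246 + (156217 - 1*10113))*((-31341 - 209815) + 180422) = (5/309246 + (156217 - 10113))*(-241156 + 180422) = (5/309246 + 146104)*(-60734) = (45182077589/309246)*(-60734) = -1372044150145163/154623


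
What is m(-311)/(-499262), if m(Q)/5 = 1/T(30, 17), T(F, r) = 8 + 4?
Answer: -5/5991144 ≈ -8.3457e-7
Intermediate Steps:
T(F, r) = 12
m(Q) = 5/12
m(-311)/(-499262) = (5/12)/(-499262) = (5/12)*(-1/499262) = -5/5991144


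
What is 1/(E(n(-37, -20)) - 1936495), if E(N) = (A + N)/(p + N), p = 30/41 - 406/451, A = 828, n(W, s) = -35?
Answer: -15861/30715104838 ≈ -5.1639e-7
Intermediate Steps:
p = -76/451 (p = 30*(1/41) - 406*1/451 = 30/41 - 406/451 = -76/451 ≈ -0.16851)
E(N) = (828 + N)/(-76/451 + N)
1/(E(n(-37, -20)) - 1936495) = 1/(451*(828 - 35)/(-76 + 451*(-35)) - 1936495) = 1/(451*793/(-76 - 15785) - 1936495) = 1/(451*793/(-15861) - 1936495) = 1/(451*(-1/15861)*793 - 1936495) = 1/(-357643/15861 - 1936495) = 1/(-30715104838/15861) = -15861/30715104838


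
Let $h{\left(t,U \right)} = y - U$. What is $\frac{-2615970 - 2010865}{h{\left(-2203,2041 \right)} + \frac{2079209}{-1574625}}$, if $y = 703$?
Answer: $\frac{7285530061875}{2108927459} \approx 3454.6$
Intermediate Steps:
$h{\left(t,U \right)} = 703 - U$
$\frac{-2615970 - 2010865}{h{\left(-2203,2041 \right)} + \frac{2079209}{-1574625}} = \frac{-2615970 - 2010865}{\left(703 - 2041\right) + \frac{2079209}{-1574625}} = - \frac{4626835}{\left(703 - 2041\right) + 2079209 \left(- \frac{1}{1574625}\right)} = - \frac{4626835}{-1338 - \frac{2079209}{1574625}} = - \frac{4626835}{- \frac{2108927459}{1574625}} = \left(-4626835\right) \left(- \frac{1574625}{2108927459}\right) = \frac{7285530061875}{2108927459}$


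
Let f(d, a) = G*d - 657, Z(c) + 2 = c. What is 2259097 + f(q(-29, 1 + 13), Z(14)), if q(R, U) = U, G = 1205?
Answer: 2275310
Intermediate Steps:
Z(c) = -2 + c
f(d, a) = -657 + 1205*d (f(d, a) = 1205*d - 657 = -657 + 1205*d)
2259097 + f(q(-29, 1 + 13), Z(14)) = 2259097 + (-657 + 1205*(1 + 13)) = 2259097 + (-657 + 1205*14) = 2259097 + (-657 + 16870) = 2259097 + 16213 = 2275310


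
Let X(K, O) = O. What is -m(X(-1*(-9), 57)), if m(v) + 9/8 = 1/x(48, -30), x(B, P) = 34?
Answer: 149/136 ≈ 1.0956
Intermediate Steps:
m(v) = -149/136 (m(v) = -9/8 + 1/34 = -149/136)
-m(X(-1*(-9), 57)) = -1*(-149/136) = 149/136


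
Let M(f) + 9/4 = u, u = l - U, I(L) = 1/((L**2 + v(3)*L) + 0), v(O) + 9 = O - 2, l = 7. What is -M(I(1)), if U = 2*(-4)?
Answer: -51/4 ≈ -12.750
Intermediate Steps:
U = -8
v(O) = -11 + O (v(O) = -9 + (O - 2) = -9 + (-2 + O) = -11 + O)
I(L) = 1/(L**2 - 8*L) (I(L) = 1/((L**2 + (-11 + 3)*L) + 0) = 1/((L**2 - 8*L) + 0) = 1/(L**2 - 8*L))
u = 15 (u = 7 - 1*(-8) = 7 + 8 = 15)
M(f) = 51/4 (M(f) = -9/4 + 15 = 51/4)
-M(I(1)) = -1*51/4 = -51/4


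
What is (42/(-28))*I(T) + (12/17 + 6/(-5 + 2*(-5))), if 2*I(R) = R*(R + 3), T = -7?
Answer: -1759/85 ≈ -20.694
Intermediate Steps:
I(R) = R*(3 + R)/2 (I(R) = (R*(R + 3))/2 = (R*(3 + R))/2 = R*(3 + R)/2)
(42/(-28))*I(T) + (12/17 + 6/(-5 + 2*(-5))) = (42/(-28))*((1/2)*(-7)*(3 - 7)) + (12/17 + 6/(-5 + 2*(-5))) = (42*(-1/28))*((1/2)*(-7)*(-4)) + (12*(1/17) + 6/(-5 - 10)) = -3/2*14 + (12/17 + 6/(-15)) = -21 + (12/17 + 6*(-1/15)) = -21 + (12/17 - 2/5) = -21 + 26/85 = -1759/85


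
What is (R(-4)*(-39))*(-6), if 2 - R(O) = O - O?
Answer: 468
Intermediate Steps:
R(O) = 2 (R(O) = 2 - (O - O) = 2 - 1*0 = 2 + 0 = 2)
(R(-4)*(-39))*(-6) = (2*(-39))*(-6) = -78*(-6) = 468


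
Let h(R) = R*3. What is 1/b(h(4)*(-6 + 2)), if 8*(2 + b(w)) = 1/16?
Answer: -128/255 ≈ -0.50196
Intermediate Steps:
h(R) = 3*R
b(w) = -255/128 (b(w) = -2 + (⅛)/16 = -2 + (⅛)*(1/16) = -2 + 1/128 = -255/128)
1/b(h(4)*(-6 + 2)) = 1/(-255/128) = -128/255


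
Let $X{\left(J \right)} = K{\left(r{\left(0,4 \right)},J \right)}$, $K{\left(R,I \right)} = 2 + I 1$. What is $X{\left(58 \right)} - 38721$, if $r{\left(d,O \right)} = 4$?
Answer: $-38661$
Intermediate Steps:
$K{\left(R,I \right)} = 2 + I$
$X{\left(J \right)} = 2 + J$
$X{\left(58 \right)} - 38721 = \left(2 + 58\right) - 38721 = 60 - 38721 = -38661$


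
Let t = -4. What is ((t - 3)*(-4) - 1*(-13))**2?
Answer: 1681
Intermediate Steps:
((t - 3)*(-4) - 1*(-13))**2 = ((-4 - 3)*(-4) - 1*(-13))**2 = (-7*(-4) + 13)**2 = (28 + 13)**2 = 41**2 = 1681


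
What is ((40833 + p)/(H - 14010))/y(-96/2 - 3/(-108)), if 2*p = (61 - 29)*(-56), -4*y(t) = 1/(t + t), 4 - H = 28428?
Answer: -68971199/190953 ≈ -361.19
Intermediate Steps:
H = -28424 (H = 4 - 1*28428 = 4 - 28428 = -28424)
y(t) = -1/(8*t) (y(t) = -1/(4*(t + t)) = -1/(2*t)/4 = -1/(8*t))
p = -896 (p = ((61 - 29)*(-56))/2 = (32*(-56))/2 = (½)*(-1792) = -896)
((40833 + p)/(H - 14010))/y(-96/2 - 3/(-108)) = ((40833 - 896)/(-28424 - 14010))/((-1/(8*(-96/2 - 3/(-108))))) = (39937/(-42434))/((-1/(8*(-96*½ - 3*(-1/108))))) = (39937*(-1/42434))/((-1/(8*(-48 + 1/36)))) = -39937/(42434*((-1/(8*(-1727/36))))) = -39937/(42434*((-⅛*(-36/1727)))) = -39937/(42434*9/3454) = -39937/42434*3454/9 = -68971199/190953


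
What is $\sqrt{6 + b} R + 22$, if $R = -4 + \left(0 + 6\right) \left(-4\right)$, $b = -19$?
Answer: $22 - 28 i \sqrt{13} \approx 22.0 - 100.96 i$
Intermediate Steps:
$R = -28$ ($R = -4 + 6 \left(-4\right) = -4 - 24 = -28$)
$\sqrt{6 + b} R + 22 = \sqrt{6 - 19} \left(-28\right) + 22 = \sqrt{-13} \left(-28\right) + 22 = i \sqrt{13} \left(-28\right) + 22 = - 28 i \sqrt{13} + 22 = 22 - 28 i \sqrt{13}$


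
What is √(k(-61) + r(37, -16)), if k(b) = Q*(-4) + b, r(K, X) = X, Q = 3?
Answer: I*√89 ≈ 9.434*I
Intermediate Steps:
k(b) = -12 + b (k(b) = 3*(-4) + b = -12 + b)
√(k(-61) + r(37, -16)) = √((-12 - 61) - 16) = √(-73 - 16) = √(-89) = I*√89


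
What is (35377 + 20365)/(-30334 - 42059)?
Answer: -55742/72393 ≈ -0.76999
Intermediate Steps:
(35377 + 20365)/(-30334 - 42059) = 55742/(-72393) = 55742*(-1/72393) = -55742/72393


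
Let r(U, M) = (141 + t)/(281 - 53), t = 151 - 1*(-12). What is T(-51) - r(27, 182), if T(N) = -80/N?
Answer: 4/17 ≈ 0.23529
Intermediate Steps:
t = 163 (t = 151 + 12 = 163)
r(U, M) = 4/3 (r(U, M) = (141 + 163)/(281 - 53) = 304/228 = 304*(1/228) = 4/3)
T(-51) - r(27, 182) = -80/(-51) - 1*4/3 = -80*(-1/51) - 4/3 = 80/51 - 4/3 = 4/17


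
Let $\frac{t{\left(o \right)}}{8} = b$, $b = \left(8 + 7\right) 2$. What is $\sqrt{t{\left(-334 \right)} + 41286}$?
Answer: $3 \sqrt{4614} \approx 203.78$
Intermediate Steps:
$b = 30$ ($b = 15 \cdot 2 = 30$)
$t{\left(o \right)} = 240$ ($t{\left(o \right)} = 8 \cdot 30 = 240$)
$\sqrt{t{\left(-334 \right)} + 41286} = \sqrt{240 + 41286} = \sqrt{41526} = 3 \sqrt{4614}$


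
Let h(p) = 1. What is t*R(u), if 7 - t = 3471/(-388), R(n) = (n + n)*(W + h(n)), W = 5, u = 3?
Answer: 55683/97 ≈ 574.05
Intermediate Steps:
R(n) = 12*n (R(n) = (n + n)*(5 + 1) = (2*n)*6 = 12*n)
t = 6187/388 (t = 7 - 3471/(-388) = 7 - 3471*(-1)/388 = 7 - 1*(-3471/388) = 7 + 3471/388 = 6187/388 ≈ 15.946)
t*R(u) = 6187*(12*3)/388 = (6187/388)*36 = 55683/97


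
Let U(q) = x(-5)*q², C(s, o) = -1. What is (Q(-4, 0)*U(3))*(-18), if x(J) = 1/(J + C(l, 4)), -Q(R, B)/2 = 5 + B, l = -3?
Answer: -270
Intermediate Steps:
Q(R, B) = -10 - 2*B (Q(R, B) = -2*(5 + B) = -10 - 2*B)
x(J) = 1/(-1 + J) (x(J) = 1/(J - 1) = 1/(-1 + J))
U(q) = -q²/6 (U(q) = q²/(-1 - 5) = q²/(-6) = -q²/6)
(Q(-4, 0)*U(3))*(-18) = ((-10 - 2*0)*(-⅙*3²))*(-18) = ((-10 + 0)*(-⅙*9))*(-18) = -10*(-3/2)*(-18) = 15*(-18) = -270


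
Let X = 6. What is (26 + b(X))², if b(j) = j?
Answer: 1024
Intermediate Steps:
(26 + b(X))² = (26 + 6)² = 32² = 1024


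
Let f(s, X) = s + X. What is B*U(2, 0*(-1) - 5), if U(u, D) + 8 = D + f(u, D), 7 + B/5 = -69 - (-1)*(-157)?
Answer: 18640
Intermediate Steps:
f(s, X) = X + s
B = -1165 (B = -35 + 5*(-69 - (-1)*(-157)) = -35 + 5*(-69 - 1*157) = -35 + 5*(-69 - 157) = -35 + 5*(-226) = -35 - 1130 = -1165)
U(u, D) = -8 + u + 2*D (U(u, D) = -8 + (D + (D + u)) = -8 + (u + 2*D) = -8 + u + 2*D)
B*U(2, 0*(-1) - 5) = -1165*(-8 + 2 + 2*(0*(-1) - 5)) = -1165*(-8 + 2 + 2*(0 - 5)) = -1165*(-8 + 2 + 2*(-5)) = -1165*(-8 + 2 - 10) = -1165*(-16) = 18640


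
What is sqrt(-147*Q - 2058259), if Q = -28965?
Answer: 2*sqrt(549899) ≈ 1483.1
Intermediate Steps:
sqrt(-147*Q - 2058259) = sqrt(-147*(-28965) - 2058259) = sqrt(4257855 - 2058259) = sqrt(2199596) = 2*sqrt(549899)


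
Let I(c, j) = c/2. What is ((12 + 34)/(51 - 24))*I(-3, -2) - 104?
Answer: -959/9 ≈ -106.56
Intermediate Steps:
I(c, j) = c/2 (I(c, j) = c*(1/2) = c/2)
((12 + 34)/(51 - 24))*I(-3, -2) - 104 = ((12 + 34)/(51 - 24))*((1/2)*(-3)) - 104 = (46/27)*(-3/2) - 104 = -23/9 - 104 = -959/9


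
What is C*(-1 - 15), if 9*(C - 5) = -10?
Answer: -560/9 ≈ -62.222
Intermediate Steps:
C = 35/9 (C = 5 + (⅑)*(-10) = 5 - 10/9 = 35/9 ≈ 3.8889)
C*(-1 - 15) = 35*(-1 - 15)/9 = (35/9)*(-16) = -560/9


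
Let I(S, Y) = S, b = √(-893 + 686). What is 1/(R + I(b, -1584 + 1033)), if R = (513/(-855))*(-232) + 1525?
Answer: 41605/69244216 - 75*I*√23/69244216 ≈ 0.00060084 - 5.1945e-6*I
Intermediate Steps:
b = 3*I*√23 (b = √(-207) = 3*I*√23 ≈ 14.387*I)
R = 8321/5 (R = (513*(-1/855))*(-232) + 1525 = -⅗*(-232) + 1525 = 696/5 + 1525 = 8321/5 ≈ 1664.2)
1/(R + I(b, -1584 + 1033)) = 1/(8321/5 + 3*I*√23)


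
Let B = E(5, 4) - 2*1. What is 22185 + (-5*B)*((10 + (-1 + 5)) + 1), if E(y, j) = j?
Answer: 22035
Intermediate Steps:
B = 2 (B = 4 - 2*1 = 4 - 2 = 2)
22185 + (-5*B)*((10 + (-1 + 5)) + 1) = 22185 + (-5*2)*((10 + (-1 + 5)) + 1) = 22185 - 10*((10 + 4) + 1) = 22185 - 10*(14 + 1) = 22185 - 10*15 = 22185 - 150 = 22035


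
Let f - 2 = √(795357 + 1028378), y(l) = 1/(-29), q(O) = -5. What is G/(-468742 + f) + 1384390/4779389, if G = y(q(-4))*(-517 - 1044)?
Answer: 1763496746182474338/6090610120486795213 - 1561*√1823735/6371745552085 ≈ 0.28954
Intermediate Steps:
y(l) = -1/29
f = 2 + √1823735 (f = 2 + √(795357 + 1028378) = 2 + √1823735 ≈ 1352.5)
G = 1561/29 (G = -(-517 - 1044)/29 = -1/29*(-1561) = 1561/29 ≈ 53.828)
G/(-468742 + f) + 1384390/4779389 = 1561/(29*(-468742 + (2 + √1823735))) + 1384390/4779389 = 1561/(29*(-468740 + √1823735)) + 1384390*(1/4779389) = 1561/(29*(-468740 + √1823735)) + 1384390/4779389 = 1384390/4779389 + 1561/(29*(-468740 + √1823735))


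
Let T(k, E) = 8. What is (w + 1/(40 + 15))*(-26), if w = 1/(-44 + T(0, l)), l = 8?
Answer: 247/990 ≈ 0.24950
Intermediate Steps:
w = -1/36 (w = 1/(-44 + 8) = 1/(-36) = -1/36 ≈ -0.027778)
(w + 1/(40 + 15))*(-26) = (-1/36 + 1/(40 + 15))*(-26) = (-1/36 + 1/55)*(-26) = -19/1980*(-26) = 247/990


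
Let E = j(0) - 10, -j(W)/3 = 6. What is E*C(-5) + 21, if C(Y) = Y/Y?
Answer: -7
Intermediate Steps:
j(W) = -18 (j(W) = -3*6 = -18)
C(Y) = 1
E = -28 (E = -18 - 10 = -28)
E*C(-5) + 21 = -28*1 + 21 = -28 + 21 = -7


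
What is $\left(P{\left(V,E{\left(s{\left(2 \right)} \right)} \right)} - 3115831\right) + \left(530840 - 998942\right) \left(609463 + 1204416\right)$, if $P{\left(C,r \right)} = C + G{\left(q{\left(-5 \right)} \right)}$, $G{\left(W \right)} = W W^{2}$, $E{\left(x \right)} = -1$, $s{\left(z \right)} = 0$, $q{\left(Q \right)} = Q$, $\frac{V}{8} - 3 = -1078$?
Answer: $-849083512214$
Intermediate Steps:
$V = -8600$ ($V = 24 + 8 \left(-1078\right) = 24 - 8624 = -8600$)
$G{\left(W \right)} = W^{3}$
$P{\left(C,r \right)} = -125 + C$ ($P{\left(C,r \right)} = C + \left(-5\right)^{3} = C - 125 = -125 + C$)
$\left(P{\left(V,E{\left(s{\left(2 \right)} \right)} \right)} - 3115831\right) + \left(530840 - 998942\right) \left(609463 + 1204416\right) = \left(\left(-125 - 8600\right) - 3115831\right) + \left(530840 - 998942\right) \left(609463 + 1204416\right) = \left(-8725 - 3115831\right) - 849080387658 = -3124556 - 849080387658 = -849083512214$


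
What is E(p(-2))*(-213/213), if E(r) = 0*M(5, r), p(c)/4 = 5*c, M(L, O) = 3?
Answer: 0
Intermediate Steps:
p(c) = 20*c (p(c) = 4*(5*c) = 20*c)
E(r) = 0 (E(r) = 0*3 = 0)
E(p(-2))*(-213/213) = 0*(-213/213) = 0*(-213*1/213) = 0*(-1) = 0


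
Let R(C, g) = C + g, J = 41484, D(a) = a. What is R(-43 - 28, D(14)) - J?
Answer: -41541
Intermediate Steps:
R(-43 - 28, D(14)) - J = ((-43 - 28) + 14) - 1*41484 = (-71 + 14) - 41484 = -57 - 41484 = -41541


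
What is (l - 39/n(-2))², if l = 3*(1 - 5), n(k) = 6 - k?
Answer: 18225/64 ≈ 284.77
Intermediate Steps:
l = -12 (l = 3*(-4) = -12)
(l - 39/n(-2))² = (-12 - 39/(6 - 1*(-2)))² = (-12 - 39/(6 + 2))² = (-12 - 39/8)² = (-135/8)² = 18225/64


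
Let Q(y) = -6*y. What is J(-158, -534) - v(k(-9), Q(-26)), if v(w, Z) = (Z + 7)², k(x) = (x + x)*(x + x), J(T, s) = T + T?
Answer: -26885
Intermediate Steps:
J(T, s) = 2*T
k(x) = 4*x² (k(x) = (2*x)*(2*x) = 4*x²)
v(w, Z) = (7 + Z)²
J(-158, -534) - v(k(-9), Q(-26)) = 2*(-158) - (7 - 6*(-26))² = -316 - (7 + 156)² = -316 - 1*163² = -316 - 1*26569 = -316 - 26569 = -26885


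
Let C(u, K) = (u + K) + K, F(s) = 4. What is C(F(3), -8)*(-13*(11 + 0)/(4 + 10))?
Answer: 858/7 ≈ 122.57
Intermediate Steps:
C(u, K) = u + 2*K (C(u, K) = (K + u) + K = u + 2*K)
C(F(3), -8)*(-13*(11 + 0)/(4 + 10)) = (4 + 2*(-8))*(-13*(11 + 0)/(4 + 10)) = (4 - 16)*(-143/14) = -(-156)*11*(1/14) = -(-156)*11/14 = -12*(-143/14) = 858/7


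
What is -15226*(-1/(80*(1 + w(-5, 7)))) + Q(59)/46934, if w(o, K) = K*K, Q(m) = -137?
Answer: 178517271/46934000 ≈ 3.8036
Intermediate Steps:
w(o, K) = K²
-15226*(-1/(80*(1 + w(-5, 7)))) + Q(59)/46934 = -15226*(-1/(80*(1 + 7²))) - 137/46934 = -15226*(-1/(80*(1 + 49))) - 137*1/46934 = -15226/((-80*50)) - 137/46934 = -15226/(-4000) - 137/46934 = -15226*(-1/4000) - 137/46934 = 7613/2000 - 137/46934 = 178517271/46934000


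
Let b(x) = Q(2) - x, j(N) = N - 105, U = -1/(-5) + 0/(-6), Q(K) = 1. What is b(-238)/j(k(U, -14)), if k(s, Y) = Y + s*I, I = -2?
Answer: -1195/597 ≈ -2.0017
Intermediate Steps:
U = ⅕ (U = -1*(-⅕) + 0*(-⅙) = ⅕ + 0 = ⅕ ≈ 0.20000)
k(s, Y) = Y - 2*s (k(s, Y) = Y + s*(-2) = Y - 2*s)
j(N) = -105 + N
b(x) = 1 - x
b(-238)/j(k(U, -14)) = (1 - 1*(-238))/(-105 + (-14 - 2*⅕)) = (1 + 238)/(-105 + (-14 - ⅖)) = 239/(-105 - 72/5) = 239/(-597/5) = 239*(-5/597) = -1195/597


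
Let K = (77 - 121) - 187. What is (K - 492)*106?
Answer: -76638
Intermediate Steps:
K = -231 (K = -44 - 187 = -231)
(K - 492)*106 = (-231 - 492)*106 = -723*106 = -76638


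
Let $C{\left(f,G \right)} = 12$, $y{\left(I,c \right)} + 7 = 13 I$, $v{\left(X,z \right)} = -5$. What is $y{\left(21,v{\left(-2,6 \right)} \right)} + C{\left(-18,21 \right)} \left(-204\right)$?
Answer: $-2182$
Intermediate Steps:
$y{\left(I,c \right)} = -7 + 13 I$
$y{\left(21,v{\left(-2,6 \right)} \right)} + C{\left(-18,21 \right)} \left(-204\right) = \left(-7 + 13 \cdot 21\right) + 12 \left(-204\right) = \left(-7 + 273\right) - 2448 = 266 - 2448 = -2182$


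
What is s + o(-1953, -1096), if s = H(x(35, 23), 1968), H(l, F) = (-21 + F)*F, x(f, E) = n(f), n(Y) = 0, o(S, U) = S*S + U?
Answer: 7644809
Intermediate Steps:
o(S, U) = U + S² (o(S, U) = S² + U = U + S²)
x(f, E) = 0
H(l, F) = F*(-21 + F)
s = 3831696 (s = 1968*(-21 + 1968) = 1968*1947 = 3831696)
s + o(-1953, -1096) = 3831696 + (-1096 + (-1953)²) = 3831696 + (-1096 + 3814209) = 3831696 + 3813113 = 7644809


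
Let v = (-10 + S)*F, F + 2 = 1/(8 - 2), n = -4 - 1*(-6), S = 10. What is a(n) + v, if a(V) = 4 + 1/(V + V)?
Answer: 17/4 ≈ 4.2500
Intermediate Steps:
n = 2 (n = -4 + 6 = 2)
F = -11/6 (F = -2 + 1/(8 - 2) = -2 + 1/6 = -2 + ⅙ = -11/6 ≈ -1.8333)
v = 0 (v = (-10 + 10)*(-11/6) = 0*(-11/6) = 0)
a(V) = 4 + 1/(2*V)
a(n) + v = (4 + (½)/2) + 0 = (4 + (½)*(½)) + 0 = (4 + ¼) + 0 = 17/4 + 0 = 17/4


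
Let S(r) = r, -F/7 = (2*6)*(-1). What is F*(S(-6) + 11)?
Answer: 420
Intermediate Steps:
F = 84 (F = -7*2*6*(-1) = -84*(-1) = -7*(-12) = 84)
F*(S(-6) + 11) = 84*(-6 + 11) = 84*5 = 420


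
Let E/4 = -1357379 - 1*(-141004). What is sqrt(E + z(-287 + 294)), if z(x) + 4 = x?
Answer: I*sqrt(4865497) ≈ 2205.8*I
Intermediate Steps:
z(x) = -4 + x
E = -4865500 (E = 4*(-1357379 - 1*(-141004)) = 4*(-1357379 + 141004) = 4*(-1216375) = -4865500)
sqrt(E + z(-287 + 294)) = sqrt(-4865500 + (-4 + (-287 + 294))) = sqrt(-4865500 + (-4 + 7)) = sqrt(-4865500 + 3) = sqrt(-4865497) = I*sqrt(4865497)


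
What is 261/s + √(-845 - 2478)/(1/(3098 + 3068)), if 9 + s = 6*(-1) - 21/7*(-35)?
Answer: 29/10 + 6166*I*√3323 ≈ 2.9 + 3.5544e+5*I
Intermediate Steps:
s = 90 (s = -9 + (6*(-1) - 21/7*(-35)) = -9 + (-6 - 21*⅐*(-35)) = -9 + (-6 - 3*(-35)) = -9 + (-6 + 105) = -9 + 99 = 90)
261/s + √(-845 - 2478)/(1/(3098 + 3068)) = 261/90 + √(-845 - 2478)/(1/(3098 + 3068)) = 261*(1/90) + √(-3323)/(1/6166) = 29/10 + (I*√3323)/(1/6166) = 29/10 + (I*√3323)*6166 = 29/10 + 6166*I*√3323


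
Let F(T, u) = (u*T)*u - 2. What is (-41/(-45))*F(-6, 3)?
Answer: -2296/45 ≈ -51.022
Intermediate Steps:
F(T, u) = -2 + T*u² (F(T, u) = (T*u)*u - 2 = T*u² - 2 = -2 + T*u²)
(-41/(-45))*F(-6, 3) = (-41/(-45))*(-2 - 6*3²) = (-41*(-1/45))*(-2 - 6*9) = 41*(-2 - 54)/45 = (41/45)*(-56) = -2296/45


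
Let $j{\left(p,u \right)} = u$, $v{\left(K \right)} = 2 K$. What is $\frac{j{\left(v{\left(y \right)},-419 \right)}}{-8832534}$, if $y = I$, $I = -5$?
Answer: $\frac{419}{8832534} \approx 4.7438 \cdot 10^{-5}$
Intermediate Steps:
$y = -5$
$\frac{j{\left(v{\left(y \right)},-419 \right)}}{-8832534} = - \frac{419}{-8832534} = \left(-419\right) \left(- \frac{1}{8832534}\right) = \frac{419}{8832534}$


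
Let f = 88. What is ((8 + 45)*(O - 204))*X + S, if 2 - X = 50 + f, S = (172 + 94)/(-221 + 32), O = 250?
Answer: -8952374/27 ≈ -3.3157e+5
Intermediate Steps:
S = -38/27 (S = 266/(-189) = 266*(-1/189) = -38/27 ≈ -1.4074)
X = -136 (X = 2 - (50 + 88) = 2 - 1*138 = 2 - 138 = -136)
((8 + 45)*(O - 204))*X + S = ((8 + 45)*(250 - 204))*(-136) - 38/27 = (53*46)*(-136) - 38/27 = 2438*(-136) - 38/27 = -331568 - 38/27 = -8952374/27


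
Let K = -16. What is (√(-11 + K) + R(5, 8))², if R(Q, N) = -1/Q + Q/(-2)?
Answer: -1971/100 - 81*I*√3/5 ≈ -19.71 - 28.059*I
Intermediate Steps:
R(Q, N) = -1/Q - Q/2 (R(Q, N) = -1/Q + Q*(-½) = -1/Q - Q/2)
(√(-11 + K) + R(5, 8))² = (√(-11 - 16) + (-1/5 - ½*5))² = (√(-27) + (-1*⅕ - 5/2))² = (3*I*√3 + (-⅕ - 5/2))² = (3*I*√3 - 27/10)² = (-27/10 + 3*I*√3)²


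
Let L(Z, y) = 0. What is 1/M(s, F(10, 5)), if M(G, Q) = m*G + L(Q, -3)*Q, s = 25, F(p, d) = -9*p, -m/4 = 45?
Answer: -1/4500 ≈ -0.00022222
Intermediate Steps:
m = -180 (m = -4*45 = -180)
M(G, Q) = -180*G (M(G, Q) = -180*G + 0*Q = -180*G + 0 = -180*G)
1/M(s, F(10, 5)) = 1/(-180*25) = 1/(-4500) = -1/4500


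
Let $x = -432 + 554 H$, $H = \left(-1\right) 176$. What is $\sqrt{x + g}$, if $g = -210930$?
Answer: $i \sqrt{308866} \approx 555.76 i$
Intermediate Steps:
$H = -176$
$x = -97936$ ($x = -432 + 554 \left(-176\right) = -432 - 97504 = -97936$)
$\sqrt{x + g} = \sqrt{-97936 - 210930} = \sqrt{-308866} = i \sqrt{308866}$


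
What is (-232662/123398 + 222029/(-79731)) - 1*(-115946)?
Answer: 570352846809442/4919322969 ≈ 1.1594e+5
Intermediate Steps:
(-232662/123398 + 222029/(-79731)) - 1*(-115946) = (-232662*1/123398 + 222029*(-1/79731)) + 115946 = (-116331/61699 - 222029/79731) + 115946 = -22974154232/4919322969 + 115946 = 570352846809442/4919322969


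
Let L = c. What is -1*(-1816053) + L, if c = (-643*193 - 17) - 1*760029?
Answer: 931908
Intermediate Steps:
c = -884145 (c = (-124099 - 17) - 760029 = -124116 - 760029 = -884145)
L = -884145
-1*(-1816053) + L = -1*(-1816053) - 884145 = 1816053 - 884145 = 931908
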